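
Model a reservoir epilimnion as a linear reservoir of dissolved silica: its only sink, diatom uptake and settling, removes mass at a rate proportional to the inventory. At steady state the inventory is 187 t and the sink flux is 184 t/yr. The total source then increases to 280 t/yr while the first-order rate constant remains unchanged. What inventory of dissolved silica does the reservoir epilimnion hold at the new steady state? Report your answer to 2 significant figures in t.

Rate constant k = F/M = 184 / 187 = 0.9840 yr⁻¹.
At the new steady state, source = k·M_new ⇒ M_new = 280 / 0.9840 = 284.6 t.
(Equivalently M_new = M × F_new/F_old = 187 × 280/184.)

280 t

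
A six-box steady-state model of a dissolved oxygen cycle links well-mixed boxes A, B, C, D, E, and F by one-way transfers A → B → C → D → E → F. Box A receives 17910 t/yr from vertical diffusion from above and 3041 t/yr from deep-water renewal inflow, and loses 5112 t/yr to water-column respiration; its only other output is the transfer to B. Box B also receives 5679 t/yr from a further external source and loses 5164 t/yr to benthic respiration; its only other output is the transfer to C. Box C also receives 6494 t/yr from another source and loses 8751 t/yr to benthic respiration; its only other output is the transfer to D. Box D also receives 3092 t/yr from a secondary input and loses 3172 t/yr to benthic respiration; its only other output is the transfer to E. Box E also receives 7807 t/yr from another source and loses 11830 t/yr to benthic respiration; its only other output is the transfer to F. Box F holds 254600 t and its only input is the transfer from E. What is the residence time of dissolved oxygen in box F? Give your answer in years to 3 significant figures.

25.5 yr

Box A: F(A→B) = (17910 + 3041) − 5112 = 15839 t/yr.
Box B: F(B→C) = (15839 + 5679) − 5164 = 16354 t/yr.
Box C: F(C→D) = (16354 + 6494) − 8751 = 14097 t/yr.
Box D: F(D→E) = (14097 + 3092) − 3172 = 14017 t/yr.
Box E: F(E→F) = (14017 + 7807) − 11830 = 9994.0 t/yr.
Box F throughput = its input = 9994.0 t/yr; τ = 254600 / 9994.0 = 25.48 yr.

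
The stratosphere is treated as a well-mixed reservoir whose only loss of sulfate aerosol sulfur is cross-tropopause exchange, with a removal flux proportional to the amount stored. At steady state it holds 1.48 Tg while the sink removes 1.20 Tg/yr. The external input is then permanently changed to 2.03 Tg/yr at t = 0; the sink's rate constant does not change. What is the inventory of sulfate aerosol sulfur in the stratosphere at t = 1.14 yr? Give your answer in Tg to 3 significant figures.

2.10 Tg

τ = M₀/F₀ = 1.48/1.20 = 1.233 yr; rate constant k = 1/τ.
New steady state M_∞ = F₁/k = F₁·τ = 2.03 × 1.233 = 2.5037 Tg.
M(t) = M_∞ + (M₀ − M_∞)·e^(−t/τ); t/τ = 1.14/1.233 = 0.9243, so e^(−t/τ) = 0.3968.
M(t) = 2.5037 − 1.024 × 0.3968 = 2.0975 Tg.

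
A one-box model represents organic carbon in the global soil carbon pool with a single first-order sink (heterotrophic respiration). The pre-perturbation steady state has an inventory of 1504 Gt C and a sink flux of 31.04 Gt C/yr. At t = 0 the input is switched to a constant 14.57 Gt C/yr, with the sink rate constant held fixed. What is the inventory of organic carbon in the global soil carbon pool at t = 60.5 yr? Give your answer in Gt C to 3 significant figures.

τ = M₀/F₀ = 1504/31.04 = 48.45 yr; rate constant k = 1/τ.
New steady state M_∞ = F₁/k = F₁·τ = 14.57 × 48.45 = 705.97 Gt C.
M(t) = M_∞ + (M₀ − M_∞)·e^(−t/τ); t/τ = 60.5/48.45 = 1.249, so e^(−t/τ) = 0.2869.
M(t) = 705.97 + 798.0 × 0.2869 = 934.93 Gt C.

935 Gt C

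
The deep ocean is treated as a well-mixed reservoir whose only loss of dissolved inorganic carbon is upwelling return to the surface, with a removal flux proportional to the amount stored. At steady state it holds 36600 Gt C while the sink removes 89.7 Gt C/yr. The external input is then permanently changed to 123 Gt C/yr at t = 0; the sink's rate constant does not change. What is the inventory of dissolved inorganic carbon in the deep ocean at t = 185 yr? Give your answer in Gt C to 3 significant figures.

τ = M₀/F₀ = 36600/89.7 = 408.0 yr; rate constant k = 1/τ.
New steady state M_∞ = F₁/k = F₁·τ = 123 × 408.0 = 50187 Gt C.
M(t) = M_∞ + (M₀ − M_∞)·e^(−t/τ); t/τ = 185/408.0 = 0.4534, so e^(−t/τ) = 0.6355.
M(t) = 50187 − 13590 × 0.6355 = 41553 Gt C.

41600 Gt C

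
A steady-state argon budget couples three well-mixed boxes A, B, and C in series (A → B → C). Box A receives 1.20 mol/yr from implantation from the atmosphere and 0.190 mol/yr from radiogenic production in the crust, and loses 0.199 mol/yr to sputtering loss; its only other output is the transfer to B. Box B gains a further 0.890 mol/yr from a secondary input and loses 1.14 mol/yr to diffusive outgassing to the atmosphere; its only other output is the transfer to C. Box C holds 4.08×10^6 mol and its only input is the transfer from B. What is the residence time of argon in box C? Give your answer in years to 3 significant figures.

Box A: F(A→B) = (1.20 + 0.190) − 0.199 = 1.1910 mol/yr.
Box B: F(B→C) = (1.1910 + 0.890) − 1.14 = 0.94100 mol/yr.
Box C throughput = its input = 0.94100 mol/yr; τ = 4.08×10^6 / 0.94100 = 4.336×10^6 yr.

4.34×10^6 yr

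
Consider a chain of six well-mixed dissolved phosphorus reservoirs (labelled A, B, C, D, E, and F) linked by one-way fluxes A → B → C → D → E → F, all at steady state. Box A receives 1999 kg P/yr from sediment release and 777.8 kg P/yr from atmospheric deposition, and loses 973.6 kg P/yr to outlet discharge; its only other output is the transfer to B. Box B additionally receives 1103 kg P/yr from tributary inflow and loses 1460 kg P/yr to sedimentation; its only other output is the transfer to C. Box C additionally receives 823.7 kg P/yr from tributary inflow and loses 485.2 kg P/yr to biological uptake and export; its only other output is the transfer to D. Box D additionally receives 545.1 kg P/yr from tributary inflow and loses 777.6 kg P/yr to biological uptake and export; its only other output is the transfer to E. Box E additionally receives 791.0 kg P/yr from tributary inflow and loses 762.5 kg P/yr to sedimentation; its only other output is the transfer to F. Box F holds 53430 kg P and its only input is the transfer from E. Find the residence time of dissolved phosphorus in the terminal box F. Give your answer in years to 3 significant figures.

33.8 yr

Box A: F(A→B) = (1999 + 777.8) − 973.6 = 1803.2 kg P/yr.
Box B: F(B→C) = (1803.2 + 1103) − 1460 = 1446.2 kg P/yr.
Box C: F(C→D) = (1446.2 + 823.7) − 485.2 = 1784.7 kg P/yr.
Box D: F(D→E) = (1784.7 + 545.1) − 777.6 = 1552.2 kg P/yr.
Box E: F(E→F) = (1552.2 + 791.0) − 762.5 = 1580.7 kg P/yr.
Box F throughput = its input = 1580.7 kg P/yr; τ = 53430 / 1580.7 = 33.80 yr.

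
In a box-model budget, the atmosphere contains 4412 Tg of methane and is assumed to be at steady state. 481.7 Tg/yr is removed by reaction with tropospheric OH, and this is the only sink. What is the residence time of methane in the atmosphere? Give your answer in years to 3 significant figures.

9.16 yr

τ = M / F = 4412 / 481.7 = 9.159 yr.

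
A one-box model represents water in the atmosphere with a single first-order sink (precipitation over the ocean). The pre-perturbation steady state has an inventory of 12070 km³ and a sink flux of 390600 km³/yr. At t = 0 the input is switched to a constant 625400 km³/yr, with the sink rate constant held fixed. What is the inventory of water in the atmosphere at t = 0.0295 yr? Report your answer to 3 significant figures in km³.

τ = M₀/F₀ = 12070/390600 = 0.03090 yr; rate constant k = 1/τ.
New steady state M_∞ = F₁/k = F₁·τ = 625400 × 0.03090 = 19326 km³.
M(t) = M_∞ + (M₀ − M_∞)·e^(−t/τ); t/τ = 0.0295/0.03090 = 0.9547, so e^(−t/τ) = 0.3849.
M(t) = 19326 − 7256 × 0.3849 = 16533 km³.

16500 km³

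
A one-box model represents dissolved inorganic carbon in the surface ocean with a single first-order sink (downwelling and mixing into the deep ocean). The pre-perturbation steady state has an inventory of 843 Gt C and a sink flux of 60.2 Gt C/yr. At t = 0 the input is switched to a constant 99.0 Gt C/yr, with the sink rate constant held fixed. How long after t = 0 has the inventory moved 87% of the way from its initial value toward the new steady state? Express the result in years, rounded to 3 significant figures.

28.6 yr

τ = M₀/F₀ = 843/60.2 = 14.00 yr.
The remaining gap fraction is e^(−t/τ); 87% covered ⇒ e^(−t/τ) = 0.130.
t = −τ ln(0.130) = 14.00 × 2.040 = 28.57 yr.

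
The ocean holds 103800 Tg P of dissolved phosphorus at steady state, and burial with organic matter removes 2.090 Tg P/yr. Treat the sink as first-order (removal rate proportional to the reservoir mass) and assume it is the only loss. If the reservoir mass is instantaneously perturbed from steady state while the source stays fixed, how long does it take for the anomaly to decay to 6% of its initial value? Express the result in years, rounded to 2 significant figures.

For a linear reservoir the anomaly decays as exp(−t/τ) with τ = M/F = 103800/2.090 = 49670 yr.
exp(−t/τ) = 0.06 ⇒ t = −τ ln(0.06) = 49670 × 2.813 = 139700 yr.

140000 yr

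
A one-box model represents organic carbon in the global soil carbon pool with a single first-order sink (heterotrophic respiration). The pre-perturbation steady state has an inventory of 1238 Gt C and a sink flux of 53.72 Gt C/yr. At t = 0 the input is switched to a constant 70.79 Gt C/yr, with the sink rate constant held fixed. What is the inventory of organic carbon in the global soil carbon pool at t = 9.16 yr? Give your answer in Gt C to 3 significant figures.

1370 Gt C

τ = M₀/F₀ = 1238/53.72 = 23.05 yr; rate constant k = 1/τ.
New steady state M_∞ = F₁/k = F₁·τ = 70.79 × 23.05 = 1631.4 Gt C.
M(t) = M_∞ + (M₀ − M_∞)·e^(−t/τ); t/τ = 9.16/23.05 = 0.3975, so e^(−t/τ) = 0.6720.
M(t) = 1631.4 − 393.4 × 0.6720 = 1367.0 Gt C.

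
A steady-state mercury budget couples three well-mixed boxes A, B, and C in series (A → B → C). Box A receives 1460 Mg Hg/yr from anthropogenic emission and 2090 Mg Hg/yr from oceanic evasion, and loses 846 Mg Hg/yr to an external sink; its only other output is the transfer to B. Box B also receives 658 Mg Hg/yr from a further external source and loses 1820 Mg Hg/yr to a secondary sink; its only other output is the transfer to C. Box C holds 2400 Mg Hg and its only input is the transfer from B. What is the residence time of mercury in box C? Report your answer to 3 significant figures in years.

Box A: F(A→B) = (1460 + 2090) − 846 = 2704.0 Mg Hg/yr.
Box B: F(B→C) = (2704.0 + 658) − 1820 = 1542.0 Mg Hg/yr.
Box C throughput = its input = 1542.0 Mg Hg/yr; τ = 2400 / 1542.0 = 1.556 yr.

1.56 yr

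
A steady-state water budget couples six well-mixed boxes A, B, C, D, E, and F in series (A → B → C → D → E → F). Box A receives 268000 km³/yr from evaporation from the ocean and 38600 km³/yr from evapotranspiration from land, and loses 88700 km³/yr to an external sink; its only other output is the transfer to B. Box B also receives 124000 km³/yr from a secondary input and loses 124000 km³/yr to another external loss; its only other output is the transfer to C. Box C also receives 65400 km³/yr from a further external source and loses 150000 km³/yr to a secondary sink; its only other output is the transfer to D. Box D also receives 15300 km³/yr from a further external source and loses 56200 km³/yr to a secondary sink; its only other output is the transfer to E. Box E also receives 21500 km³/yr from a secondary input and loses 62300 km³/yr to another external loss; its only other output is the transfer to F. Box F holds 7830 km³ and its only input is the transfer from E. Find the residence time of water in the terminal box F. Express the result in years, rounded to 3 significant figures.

0.152 yr

Box A: F(A→B) = (268000 + 38600) − 88700 = 217900 km³/yr.
Box B: F(B→C) = (217900 + 124000) − 124000 = 217900 km³/yr.
Box C: F(C→D) = (217900 + 65400) − 150000 = 133300 km³/yr.
Box D: F(D→E) = (133300 + 15300) − 56200 = 92400 km³/yr.
Box E: F(E→F) = (92400 + 21500) − 62300 = 51600 km³/yr.
Box F throughput = its input = 51600 km³/yr; τ = 7830 / 51600 = 0.1517 yr.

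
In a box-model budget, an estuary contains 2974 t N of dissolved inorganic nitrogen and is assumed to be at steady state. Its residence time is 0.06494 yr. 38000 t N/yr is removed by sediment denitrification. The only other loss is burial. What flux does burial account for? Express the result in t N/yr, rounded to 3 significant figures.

7800 t N/yr

Total removal F = M/τ = 2974 / 0.06494 = 45800 t N/yr.
Burial = F − (38000) = 45800 − 38000 = 7796 t N/yr.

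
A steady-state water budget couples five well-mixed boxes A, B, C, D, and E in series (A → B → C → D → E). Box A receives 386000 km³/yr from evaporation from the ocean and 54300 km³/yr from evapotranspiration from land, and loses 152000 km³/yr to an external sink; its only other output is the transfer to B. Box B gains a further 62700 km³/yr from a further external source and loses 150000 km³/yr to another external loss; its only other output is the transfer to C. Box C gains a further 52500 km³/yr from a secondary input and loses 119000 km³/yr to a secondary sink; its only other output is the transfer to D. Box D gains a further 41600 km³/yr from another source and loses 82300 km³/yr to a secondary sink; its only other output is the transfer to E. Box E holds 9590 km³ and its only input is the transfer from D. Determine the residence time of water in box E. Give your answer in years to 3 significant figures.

0.102 yr

Box A: F(A→B) = (386000 + 54300) − 152000 = 288300 km³/yr.
Box B: F(B→C) = (288300 + 62700) − 150000 = 201000 km³/yr.
Box C: F(C→D) = (201000 + 52500) − 119000 = 134500 km³/yr.
Box D: F(D→E) = (134500 + 41600) − 82300 = 93800 km³/yr.
Box E throughput = its input = 93800 km³/yr; τ = 9590 / 93800 = 0.1022 yr.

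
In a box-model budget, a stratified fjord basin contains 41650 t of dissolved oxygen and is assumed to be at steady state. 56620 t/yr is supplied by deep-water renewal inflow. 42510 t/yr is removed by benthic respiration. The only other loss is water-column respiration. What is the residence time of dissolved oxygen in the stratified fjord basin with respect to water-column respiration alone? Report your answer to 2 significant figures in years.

3.0 yr

At steady state ΣF_in = ΣF_out.
ΣF_in = 56620 t/yr.
Water-column respiration flux = ΣF_in − (42510) = 56620 − 42510 = 14110 t/yr.
τ = M / F = 41650 / 14110 = 2.952 yr.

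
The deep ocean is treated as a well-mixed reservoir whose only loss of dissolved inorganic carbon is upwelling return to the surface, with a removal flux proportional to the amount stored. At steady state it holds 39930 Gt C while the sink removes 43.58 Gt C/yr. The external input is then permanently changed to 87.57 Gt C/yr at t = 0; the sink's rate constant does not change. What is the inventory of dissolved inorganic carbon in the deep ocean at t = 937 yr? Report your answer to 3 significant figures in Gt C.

The sink rate constant is k = F₀/M₀ = 43.58/39930 = 0.001091 yr⁻¹.
Solving dM/dt = F₁ − kM with M(0) = M₀ gives M(t) = F₁/k + (M₀ − F₁/k)·e^(−kt).
F₁/k = 87.57/0.001091 = 80236 Gt C; kt = 0.001091 × 937 = 1.023, e^(−kt) = 0.3596.
M(937) = 80236 + (39930 − 80236) × 0.3596 = 80236 − 14500 = 65740 Gt C.

65700 Gt C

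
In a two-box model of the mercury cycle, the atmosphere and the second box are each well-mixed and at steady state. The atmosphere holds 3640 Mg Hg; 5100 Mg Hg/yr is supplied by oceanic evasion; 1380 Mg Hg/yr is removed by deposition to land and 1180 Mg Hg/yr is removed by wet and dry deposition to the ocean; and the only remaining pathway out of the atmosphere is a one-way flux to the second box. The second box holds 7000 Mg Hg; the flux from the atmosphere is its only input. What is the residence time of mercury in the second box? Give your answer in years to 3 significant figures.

2.76 yr

Balance the atmosphere: ΣF_in = 5100.0 Mg Hg/yr.
Flux to the second box = ΣF_in − (1380 + 1180) = 2540.0 Mg Hg/yr.
At steady state the output of the second box equals its input, 2540.0 Mg Hg/yr.
τ = M / F = 7000 / 2540.0 = 2.756 yr.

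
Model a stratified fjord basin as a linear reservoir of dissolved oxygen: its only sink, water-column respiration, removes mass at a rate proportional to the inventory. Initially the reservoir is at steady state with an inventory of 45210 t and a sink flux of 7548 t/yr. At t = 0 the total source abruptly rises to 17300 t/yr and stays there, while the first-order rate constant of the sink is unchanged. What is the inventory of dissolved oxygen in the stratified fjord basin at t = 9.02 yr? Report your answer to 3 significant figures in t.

Residence time τ = M₀/F₀ = 5.990 yr. The eventual steady state is M_∞ = M₀·(F₁/F₀) = 45210 × 17300/7548 = 103620 t.
The anomaly ΔM(t) = M(t) − M_∞ decays as ΔM₀·e^(−t/τ) with ΔM₀ = 45210 − 103620 = −58410 t.
At t = 9.02 yr, e^(−t/τ) = e^(−1.506) = 0.2218, so ΔM = −12960 t and M = 103620 − 12960 = 90665 t.

90700 t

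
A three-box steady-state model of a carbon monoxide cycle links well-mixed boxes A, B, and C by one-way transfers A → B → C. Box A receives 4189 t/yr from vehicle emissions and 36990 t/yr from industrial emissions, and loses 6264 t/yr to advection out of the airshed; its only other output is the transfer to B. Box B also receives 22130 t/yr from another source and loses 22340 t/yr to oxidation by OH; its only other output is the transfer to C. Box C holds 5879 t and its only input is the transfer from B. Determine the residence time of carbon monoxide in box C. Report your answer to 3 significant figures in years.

Box A: F(A→B) = (4189 + 36990) − 6264 = 34915 t/yr.
Box B: F(B→C) = (34915 + 22130) − 22340 = 34705 t/yr.
Box C throughput = its input = 34705 t/yr; τ = 5879 / 34705 = 0.1694 yr.

0.169 yr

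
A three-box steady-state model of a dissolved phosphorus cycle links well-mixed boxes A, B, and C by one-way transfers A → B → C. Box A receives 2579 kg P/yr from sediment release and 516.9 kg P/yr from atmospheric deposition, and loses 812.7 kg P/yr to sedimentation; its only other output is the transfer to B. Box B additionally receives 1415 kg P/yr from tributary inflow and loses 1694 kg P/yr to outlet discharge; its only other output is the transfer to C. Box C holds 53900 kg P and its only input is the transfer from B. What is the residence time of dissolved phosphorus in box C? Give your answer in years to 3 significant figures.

Box A: F(A→B) = (2579 + 516.9) − 812.7 = 2283.2 kg P/yr.
Box B: F(B→C) = (2283.2 + 1415) − 1694 = 2004.2 kg P/yr.
Box C throughput = its input = 2004.2 kg P/yr; τ = 53900 / 2004.2 = 26.89 yr.

26.9 yr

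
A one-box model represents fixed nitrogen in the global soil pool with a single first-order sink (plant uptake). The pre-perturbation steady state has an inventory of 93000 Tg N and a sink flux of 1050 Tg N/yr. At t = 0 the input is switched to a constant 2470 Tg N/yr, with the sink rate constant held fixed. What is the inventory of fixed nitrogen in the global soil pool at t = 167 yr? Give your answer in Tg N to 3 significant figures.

200000 Tg N

The sink rate constant is k = F₀/M₀ = 1050/93000 = 0.01129 yr⁻¹.
Solving dM/dt = F₁ − kM with M(0) = M₀ gives M(t) = F₁/k + (M₀ − F₁/k)·e^(−kt).
F₁/k = 2470/0.01129 = 218770 Tg N; kt = 0.01129 × 167 = 1.885, e^(−kt) = 0.1518.
M(167) = 218770 + (93000 − 218770) × 0.1518 = 218770 − 19090 = 199680 Tg N.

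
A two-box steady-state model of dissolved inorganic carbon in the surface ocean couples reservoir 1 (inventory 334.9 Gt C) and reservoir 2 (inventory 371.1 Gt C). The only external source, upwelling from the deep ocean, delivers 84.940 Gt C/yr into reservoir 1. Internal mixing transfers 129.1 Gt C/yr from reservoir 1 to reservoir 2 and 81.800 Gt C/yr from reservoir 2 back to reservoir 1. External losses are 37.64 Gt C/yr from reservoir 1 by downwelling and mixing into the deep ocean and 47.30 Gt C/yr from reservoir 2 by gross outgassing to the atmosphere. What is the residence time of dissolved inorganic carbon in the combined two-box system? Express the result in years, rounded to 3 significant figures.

8.31 yr

Residence time in the combined system uses the total inventory and the total *external* removal — internal exchanges between the two boxes cancel.
M_total = 334.9 + 371.1 = 706.00 Gt C.
ΣF_external_out = 37.64 + 47.30 = 84.940 Gt C/yr.
τ = M_total / ΣF_ext = 706.00 / 84.940 = 8.312 yr.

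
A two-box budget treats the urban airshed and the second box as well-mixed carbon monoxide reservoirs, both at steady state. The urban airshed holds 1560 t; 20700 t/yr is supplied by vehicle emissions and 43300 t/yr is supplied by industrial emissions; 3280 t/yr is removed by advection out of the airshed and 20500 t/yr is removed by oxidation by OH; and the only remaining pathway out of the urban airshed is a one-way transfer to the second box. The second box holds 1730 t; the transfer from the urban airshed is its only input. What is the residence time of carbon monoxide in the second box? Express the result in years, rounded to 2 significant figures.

Balance the urban airshed: ΣF_in = 20700 + 43300 = 64000 t/yr.
Transfer to the second box = ΣF_in − (3280 + 20500) = 40220 t/yr.
At steady state the output of the second box equals its input, 40220 t/yr.
τ = M / F = 1730 / 40220 = 0.04301 yr.

0.043 yr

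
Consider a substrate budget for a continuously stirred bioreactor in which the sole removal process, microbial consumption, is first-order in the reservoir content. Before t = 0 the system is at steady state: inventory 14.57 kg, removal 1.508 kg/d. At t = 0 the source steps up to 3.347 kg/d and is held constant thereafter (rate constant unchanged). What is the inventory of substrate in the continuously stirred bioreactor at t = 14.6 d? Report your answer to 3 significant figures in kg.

28.4 kg

Residence time τ = M₀/F₀ = 9.662 d. The eventual steady state is M_∞ = M₀·(F₁/F₀) = 14.57 × 3.347/1.508 = 32.338 kg.
The anomaly ΔM(t) = M(t) − M_∞ decays as ΔM₀·e^(−t/τ) with ΔM₀ = 14.57 − 32.338 = −17.77 kg.
At t = 14.6 d, e^(−t/τ) = e^(−1.511) = 0.2207, so ΔM = −3.921 kg and M = 32.338 − 3.921 = 28.417 kg.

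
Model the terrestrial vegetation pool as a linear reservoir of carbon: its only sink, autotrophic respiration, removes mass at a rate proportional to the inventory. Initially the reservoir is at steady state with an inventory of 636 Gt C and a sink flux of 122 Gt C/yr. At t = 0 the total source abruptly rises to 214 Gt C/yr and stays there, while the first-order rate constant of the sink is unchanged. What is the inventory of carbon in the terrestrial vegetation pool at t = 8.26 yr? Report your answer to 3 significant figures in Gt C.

1020 Gt C

The sink rate constant is k = F₀/M₀ = 122/636 = 0.1918 yr⁻¹.
Solving dM/dt = F₁ − kM with M(0) = M₀ gives M(t) = F₁/k + (M₀ − F₁/k)·e^(−kt).
F₁/k = 214/0.1918 = 1115.6 Gt C; kt = 0.1918 × 8.26 = 1.584, e^(−kt) = 0.2051.
M(8.26) = 1115.6 + (636 − 1115.6) × 0.2051 = 1115.6 − 98.35 = 1017.3 Gt C.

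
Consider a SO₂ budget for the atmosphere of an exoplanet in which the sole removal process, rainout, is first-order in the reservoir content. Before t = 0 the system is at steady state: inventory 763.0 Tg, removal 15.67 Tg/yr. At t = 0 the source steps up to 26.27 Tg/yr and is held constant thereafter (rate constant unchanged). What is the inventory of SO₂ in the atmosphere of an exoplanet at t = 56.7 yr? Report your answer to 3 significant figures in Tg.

1120 Tg

Residence time τ = M₀/F₀ = 48.69 yr. The eventual steady state is M_∞ = M₀·(F₁/F₀) = 763.0 × 26.27/15.67 = 1279.1 Tg.
The anomaly ΔM(t) = M(t) − M_∞ decays as ΔM₀·e^(−t/τ) with ΔM₀ = 763.0 − 1279.1 = −516.1 Tg.
At t = 56.7 yr, e^(−t/τ) = e^(−1.164) = 0.3121, so ΔM = −161.1 Tg and M = 1279.1 − 161.1 = 1118.1 Tg.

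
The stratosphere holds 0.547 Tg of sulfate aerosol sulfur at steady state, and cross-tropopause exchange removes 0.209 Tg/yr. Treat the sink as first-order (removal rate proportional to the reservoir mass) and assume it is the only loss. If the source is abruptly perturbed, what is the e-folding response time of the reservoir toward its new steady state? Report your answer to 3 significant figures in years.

For a linear reservoir the response time equals the residence time τ = M/F.
τ = 0.547 / 0.209 = 2.617 yr.

2.62 yr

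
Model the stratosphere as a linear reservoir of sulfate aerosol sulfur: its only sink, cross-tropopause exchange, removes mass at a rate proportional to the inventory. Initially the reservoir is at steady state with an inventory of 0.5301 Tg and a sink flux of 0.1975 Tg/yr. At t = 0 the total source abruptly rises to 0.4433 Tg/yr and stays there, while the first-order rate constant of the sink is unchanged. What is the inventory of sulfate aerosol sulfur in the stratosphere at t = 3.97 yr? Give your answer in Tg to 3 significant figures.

τ = M₀/F₀ = 0.5301/0.1975 = 2.684 yr; rate constant k = 1/τ.
New steady state M_∞ = F₁/k = F₁·τ = 0.4433 × 2.684 = 1.1898 Tg.
M(t) = M_∞ + (M₀ − M_∞)·e^(−t/τ); t/τ = 3.97/2.684 = 1.479, so e^(−t/τ) = 0.2278.
M(t) = 1.1898 − 0.6597 × 0.2278 = 1.0395 Tg.

1.04 Tg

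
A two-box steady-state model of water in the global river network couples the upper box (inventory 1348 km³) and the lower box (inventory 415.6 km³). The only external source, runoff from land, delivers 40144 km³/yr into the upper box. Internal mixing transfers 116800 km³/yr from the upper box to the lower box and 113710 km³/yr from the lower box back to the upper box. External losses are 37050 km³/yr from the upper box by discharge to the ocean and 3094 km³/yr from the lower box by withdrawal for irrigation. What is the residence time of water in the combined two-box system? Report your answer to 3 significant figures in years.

Treat the two boxes together as one reservoir: the mixing fluxes between them are internal recycling, so τ = ΣM / Σ(external losses).
M_total = 1348 + 415.6 = 1763.6 km³.
ΣF_external_out = 37050 + 3094 = 40144 km³/yr.
τ = M_total / ΣF_ext = 1763.6 / 40144 = 0.04393 yr.

0.0439 yr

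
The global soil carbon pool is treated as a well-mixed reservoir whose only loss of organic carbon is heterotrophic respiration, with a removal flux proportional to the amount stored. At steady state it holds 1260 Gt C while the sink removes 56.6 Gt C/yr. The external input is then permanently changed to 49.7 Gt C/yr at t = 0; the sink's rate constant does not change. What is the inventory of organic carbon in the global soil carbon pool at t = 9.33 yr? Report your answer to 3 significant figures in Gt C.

The sink rate constant is k = F₀/M₀ = 56.6/1260 = 0.04492 yr⁻¹.
Solving dM/dt = F₁ − kM with M(0) = M₀ gives M(t) = F₁/k + (M₀ − F₁/k)·e^(−kt).
F₁/k = 49.7/0.04492 = 1106.4 Gt C; kt = 0.04492 × 9.33 = 0.4191, e^(−kt) = 0.6576.
M(9.33) = 1106.4 + (1260 − 1106.4) × 0.6576 = 1106.4 + 101.0 = 1207.4 Gt C.

1210 Gt C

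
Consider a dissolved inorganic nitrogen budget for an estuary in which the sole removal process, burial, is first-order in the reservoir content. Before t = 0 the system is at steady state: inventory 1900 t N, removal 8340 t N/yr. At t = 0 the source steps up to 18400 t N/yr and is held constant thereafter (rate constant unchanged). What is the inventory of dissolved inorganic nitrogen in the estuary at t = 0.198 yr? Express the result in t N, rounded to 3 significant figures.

3230 t N

Residence time τ = M₀/F₀ = 0.2278 yr. The eventual steady state is M_∞ = M₀·(F₁/F₀) = 1900 × 18400/8340 = 4191.8 t N.
The anomaly ΔM(t) = M(t) − M_∞ decays as ΔM₀·e^(−t/τ) with ΔM₀ = 1900 − 4191.8 = −2292 t N.
At t = 0.198 yr, e^(−t/τ) = e^(−0.8691) = 0.4193, so ΔM = −961.0 t N and M = 4191.8 − 961.0 = 3230.8 t N.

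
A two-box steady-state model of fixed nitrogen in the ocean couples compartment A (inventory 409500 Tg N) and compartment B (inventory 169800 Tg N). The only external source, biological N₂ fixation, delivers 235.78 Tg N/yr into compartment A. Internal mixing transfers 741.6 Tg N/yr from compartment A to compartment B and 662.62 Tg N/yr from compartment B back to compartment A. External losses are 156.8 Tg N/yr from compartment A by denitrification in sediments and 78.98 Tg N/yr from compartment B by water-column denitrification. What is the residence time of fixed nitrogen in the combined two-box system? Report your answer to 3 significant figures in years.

For the system as a whole, the A↔B exchange is internal and contributes nothing to the throughput; only the external sinks remove mass.
M_total = 409500 + 169800 = 579300 Tg N.
ΣF_external_out = 156.8 + 78.98 = 235.78 Tg N/yr.
τ = M_total / ΣF_ext = 579300 / 235.78 = 2457 yr.

2460 yr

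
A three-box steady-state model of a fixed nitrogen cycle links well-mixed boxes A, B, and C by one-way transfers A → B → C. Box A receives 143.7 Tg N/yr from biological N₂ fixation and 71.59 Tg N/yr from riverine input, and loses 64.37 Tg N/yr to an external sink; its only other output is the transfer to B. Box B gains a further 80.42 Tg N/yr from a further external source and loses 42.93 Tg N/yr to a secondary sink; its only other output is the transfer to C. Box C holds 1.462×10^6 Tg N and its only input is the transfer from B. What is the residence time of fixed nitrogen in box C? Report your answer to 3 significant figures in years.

7760 yr

Box A: F(A→B) = (143.7 + 71.59) − 64.37 = 150.92 Tg N/yr.
Box B: F(B→C) = (150.92 + 80.42) − 42.93 = 188.41 Tg N/yr.
Box C throughput = its input = 188.41 Tg N/yr; τ = 1.462×10^6 / 188.41 = 7760 yr.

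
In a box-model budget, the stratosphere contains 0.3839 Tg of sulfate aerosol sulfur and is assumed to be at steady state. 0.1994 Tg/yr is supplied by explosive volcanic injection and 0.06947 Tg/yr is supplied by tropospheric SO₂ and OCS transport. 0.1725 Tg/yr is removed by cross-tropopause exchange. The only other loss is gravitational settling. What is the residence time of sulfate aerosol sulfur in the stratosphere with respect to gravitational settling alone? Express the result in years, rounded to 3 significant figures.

3.98 yr

At steady state ΣF_in = ΣF_out.
ΣF_in = 0.1994 + 0.06947 = 0.26887 Tg/yr.
Gravitational settling flux = ΣF_in − (0.1725) = 0.26887 − 0.1725 = 0.09637 Tg/yr.
τ = M / F = 0.3839 / 0.09637 = 3.984 yr.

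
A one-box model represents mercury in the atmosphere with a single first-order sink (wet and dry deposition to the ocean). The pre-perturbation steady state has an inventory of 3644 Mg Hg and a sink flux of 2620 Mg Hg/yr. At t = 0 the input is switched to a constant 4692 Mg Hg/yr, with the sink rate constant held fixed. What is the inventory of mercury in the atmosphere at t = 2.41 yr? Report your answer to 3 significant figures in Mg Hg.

6020 Mg Hg

τ = M₀/F₀ = 3644/2620 = 1.391 yr; rate constant k = 1/τ.
New steady state M_∞ = F₁/k = F₁·τ = 4692 × 1.391 = 6525.8 Mg Hg.
M(t) = M_∞ + (M₀ − M_∞)·e^(−t/τ); t/τ = 2.41/1.391 = 1.733, so e^(−t/τ) = 0.1768.
M(t) = 6525.8 − 2882 × 0.1768 = 6016.3 Mg Hg.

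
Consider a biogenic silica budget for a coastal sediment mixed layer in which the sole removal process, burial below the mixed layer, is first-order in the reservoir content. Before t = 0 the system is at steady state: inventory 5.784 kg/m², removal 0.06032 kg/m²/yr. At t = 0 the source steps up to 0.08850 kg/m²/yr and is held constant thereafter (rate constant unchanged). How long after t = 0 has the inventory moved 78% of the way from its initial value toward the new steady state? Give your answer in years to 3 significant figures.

τ = M₀/F₀ = 5.784/0.06032 = 95.89 yr.
The remaining gap fraction is e^(−t/τ); 78% covered ⇒ e^(−t/τ) = 0.220.
t = −τ ln(0.220) = 95.89 × 1.514 = 145.2 yr.

145 yr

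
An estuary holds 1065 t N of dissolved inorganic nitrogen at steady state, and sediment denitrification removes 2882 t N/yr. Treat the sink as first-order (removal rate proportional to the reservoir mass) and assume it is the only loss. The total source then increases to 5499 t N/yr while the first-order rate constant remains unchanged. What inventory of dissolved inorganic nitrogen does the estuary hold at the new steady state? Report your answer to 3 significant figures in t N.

Rate constant k = F/M = 2882 / 1065 = 2.706 yr⁻¹.
At the new steady state, source = k·M_new ⇒ M_new = 5499 / 2.706 = 2032 t N.
(Equivalently M_new = M × F_new/F_old = 1065 × 5499/2882.)

2030 t N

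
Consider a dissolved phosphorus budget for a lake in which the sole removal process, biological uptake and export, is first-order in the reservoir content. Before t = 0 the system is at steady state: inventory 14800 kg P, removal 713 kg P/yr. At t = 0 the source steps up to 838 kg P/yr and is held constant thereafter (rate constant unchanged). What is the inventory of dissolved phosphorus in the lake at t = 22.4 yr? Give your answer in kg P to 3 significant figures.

16500 kg P

Residence time τ = M₀/F₀ = 20.76 yr. The eventual steady state is M_∞ = M₀·(F₁/F₀) = 14800 × 838/713 = 17395 kg P.
The anomaly ΔM(t) = M(t) − M_∞ decays as ΔM₀·e^(−t/τ) with ΔM₀ = 14800 − 17395 = −2595 kg P.
At t = 22.4 yr, e^(−t/τ) = e^(−1.079) = 0.3399, so ΔM = −881.9 kg P and M = 17395 − 881.9 = 16513 kg P.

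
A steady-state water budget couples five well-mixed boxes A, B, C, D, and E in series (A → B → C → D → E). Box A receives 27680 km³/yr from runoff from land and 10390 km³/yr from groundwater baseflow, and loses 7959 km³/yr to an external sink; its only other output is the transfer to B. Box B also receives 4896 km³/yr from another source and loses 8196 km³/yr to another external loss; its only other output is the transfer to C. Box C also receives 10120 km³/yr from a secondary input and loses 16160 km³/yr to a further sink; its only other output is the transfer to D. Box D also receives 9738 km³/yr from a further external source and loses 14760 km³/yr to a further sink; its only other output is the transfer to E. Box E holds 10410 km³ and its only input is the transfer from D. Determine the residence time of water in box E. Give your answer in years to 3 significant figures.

0.661 yr

Box A: F(A→B) = (27680 + 10390) − 7959 = 30111 km³/yr.
Box B: F(B→C) = (30111 + 4896) − 8196 = 26811 km³/yr.
Box C: F(C→D) = (26811 + 10120) − 16160 = 20771 km³/yr.
Box D: F(D→E) = (20771 + 9738) − 14760 = 15749 km³/yr.
Box E throughput = its input = 15749 km³/yr; τ = 10410 / 15749 = 0.6610 yr.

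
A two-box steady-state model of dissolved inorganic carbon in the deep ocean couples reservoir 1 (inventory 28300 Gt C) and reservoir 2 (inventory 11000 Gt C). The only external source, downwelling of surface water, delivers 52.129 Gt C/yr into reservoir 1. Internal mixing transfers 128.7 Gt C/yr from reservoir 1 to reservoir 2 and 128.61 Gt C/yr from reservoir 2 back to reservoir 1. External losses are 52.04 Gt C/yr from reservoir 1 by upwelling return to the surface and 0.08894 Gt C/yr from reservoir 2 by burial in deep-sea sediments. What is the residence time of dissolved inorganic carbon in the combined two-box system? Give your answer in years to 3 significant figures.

Treat the two boxes together as one reservoir: the mixing fluxes between them are internal recycling, so τ = ΣM / Σ(external losses).
M_total = 28300 + 11000 = 39300 Gt C.
ΣF_external_out = 52.04 + 0.08894 = 52.129 Gt C/yr.
τ = M_total / ΣF_ext = 39300 / 52.129 = 753.9 yr.

754 yr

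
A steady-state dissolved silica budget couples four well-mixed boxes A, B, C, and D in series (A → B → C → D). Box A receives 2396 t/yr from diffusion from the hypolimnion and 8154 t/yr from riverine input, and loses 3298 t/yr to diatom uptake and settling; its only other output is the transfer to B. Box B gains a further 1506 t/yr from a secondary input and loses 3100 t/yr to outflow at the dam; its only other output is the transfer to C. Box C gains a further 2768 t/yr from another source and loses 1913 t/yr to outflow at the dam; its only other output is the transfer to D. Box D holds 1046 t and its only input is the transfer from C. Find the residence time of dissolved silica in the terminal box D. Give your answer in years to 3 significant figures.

0.161 yr

Box A: F(A→B) = (2396 + 8154) − 3298 = 7252.0 t/yr.
Box B: F(B→C) = (7252.0 + 1506) − 3100 = 5658.0 t/yr.
Box C: F(C→D) = (5658.0 + 2768) − 1913 = 6513.0 t/yr.
Box D throughput = its input = 6513.0 t/yr; τ = 1046 / 6513.0 = 0.1606 yr.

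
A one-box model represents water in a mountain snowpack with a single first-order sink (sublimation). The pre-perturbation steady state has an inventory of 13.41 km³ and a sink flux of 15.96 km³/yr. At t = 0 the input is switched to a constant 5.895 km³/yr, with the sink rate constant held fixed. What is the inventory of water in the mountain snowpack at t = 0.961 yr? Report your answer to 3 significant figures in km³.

Residence time τ = M₀/F₀ = 0.8402 yr. The eventual steady state is M_∞ = M₀·(F₁/F₀) = 13.41 × 5.895/15.96 = 4.9531 km³.
The anomaly ΔM(t) = M(t) − M_∞ decays as ΔM₀·e^(−t/τ) with ΔM₀ = 13.41 − 4.9531 = 8.457 km³.
At t = 0.961 yr, e^(−t/τ) = e^(−1.144) = 0.3186, so ΔM = 2.695 km³ and M = 4.9531 + 2.695 = 7.6477 km³.

7.65 km³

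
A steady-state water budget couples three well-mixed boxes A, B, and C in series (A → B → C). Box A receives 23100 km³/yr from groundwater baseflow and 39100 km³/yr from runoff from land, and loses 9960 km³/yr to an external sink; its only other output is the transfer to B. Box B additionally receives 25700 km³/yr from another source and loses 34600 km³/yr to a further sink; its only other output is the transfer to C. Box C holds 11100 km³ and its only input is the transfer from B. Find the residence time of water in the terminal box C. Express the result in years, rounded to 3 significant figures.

0.256 yr

Box A: F(A→B) = (23100 + 39100) − 9960 = 52240 km³/yr.
Box B: F(B→C) = (52240 + 25700) − 34600 = 43340 km³/yr.
Box C throughput = its input = 43340 km³/yr; τ = 11100 / 43340 = 0.2561 yr.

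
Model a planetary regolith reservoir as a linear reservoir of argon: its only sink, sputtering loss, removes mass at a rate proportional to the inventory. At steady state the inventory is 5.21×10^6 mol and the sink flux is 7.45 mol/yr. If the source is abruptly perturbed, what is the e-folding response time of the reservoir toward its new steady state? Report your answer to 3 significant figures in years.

699000 yr

For a linear reservoir the response time equals the residence time τ = M/F.
τ = 5.21×10^6 / 7.45 = 699300 yr.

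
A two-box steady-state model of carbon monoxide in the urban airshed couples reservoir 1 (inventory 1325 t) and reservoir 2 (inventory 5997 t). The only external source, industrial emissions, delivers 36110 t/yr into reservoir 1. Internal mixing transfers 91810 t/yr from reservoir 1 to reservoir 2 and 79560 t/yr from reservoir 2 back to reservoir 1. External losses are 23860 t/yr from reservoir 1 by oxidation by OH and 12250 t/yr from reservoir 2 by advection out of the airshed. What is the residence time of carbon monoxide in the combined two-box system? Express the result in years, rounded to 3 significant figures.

Treat the two boxes together as one reservoir: the mixing fluxes between them are internal recycling, so τ = ΣM / Σ(external losses).
M_total = 1325 + 5997 = 7322.0 t.
ΣF_external_out = 23860 + 12250 = 36110 t/yr.
τ = M_total / ΣF_ext = 7322.0 / 36110 = 0.2028 yr.

0.203 yr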